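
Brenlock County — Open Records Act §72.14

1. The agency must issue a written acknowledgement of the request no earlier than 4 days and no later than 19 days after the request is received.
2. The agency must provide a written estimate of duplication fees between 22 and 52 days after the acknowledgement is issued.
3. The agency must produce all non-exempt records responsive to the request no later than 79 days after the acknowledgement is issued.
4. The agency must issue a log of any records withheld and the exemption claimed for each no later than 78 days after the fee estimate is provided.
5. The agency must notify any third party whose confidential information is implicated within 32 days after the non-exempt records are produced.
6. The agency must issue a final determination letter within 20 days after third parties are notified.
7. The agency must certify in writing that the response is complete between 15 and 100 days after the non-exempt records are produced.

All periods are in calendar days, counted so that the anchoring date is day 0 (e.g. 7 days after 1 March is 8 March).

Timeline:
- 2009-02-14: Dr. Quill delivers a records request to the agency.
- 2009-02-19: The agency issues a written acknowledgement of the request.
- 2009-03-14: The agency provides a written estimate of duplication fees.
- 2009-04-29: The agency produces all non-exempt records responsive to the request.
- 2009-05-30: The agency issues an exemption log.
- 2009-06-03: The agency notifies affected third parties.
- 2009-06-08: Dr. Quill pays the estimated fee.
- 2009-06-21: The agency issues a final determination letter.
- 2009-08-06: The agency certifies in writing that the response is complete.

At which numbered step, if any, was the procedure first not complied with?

(1) the permitted window runs from 2009-02-14 + 4 = 2009-02-18 to 2009-02-14 + 19 = 2009-03-05; done 2009-02-19, which is between those dates.
(2) the permitted window runs from 2009-02-19 + 22 = 2009-03-13 to 2009-02-19 + 52 = 2009-04-12; 2009-03-14 falls inside that range.
(3) due by 2009-02-19 + 79 days = 2009-05-09; completed 2009-04-29, before the deadline.
(4) due by 2009-03-14 + 78 days = 2009-05-31; completed 2009-05-30, before the deadline.
(5) due by 2009-04-29 + 32 days = 2009-05-31; done 2009-06-03 — 3 days late.
The procedure was therefore not followed at step 5.

Step 5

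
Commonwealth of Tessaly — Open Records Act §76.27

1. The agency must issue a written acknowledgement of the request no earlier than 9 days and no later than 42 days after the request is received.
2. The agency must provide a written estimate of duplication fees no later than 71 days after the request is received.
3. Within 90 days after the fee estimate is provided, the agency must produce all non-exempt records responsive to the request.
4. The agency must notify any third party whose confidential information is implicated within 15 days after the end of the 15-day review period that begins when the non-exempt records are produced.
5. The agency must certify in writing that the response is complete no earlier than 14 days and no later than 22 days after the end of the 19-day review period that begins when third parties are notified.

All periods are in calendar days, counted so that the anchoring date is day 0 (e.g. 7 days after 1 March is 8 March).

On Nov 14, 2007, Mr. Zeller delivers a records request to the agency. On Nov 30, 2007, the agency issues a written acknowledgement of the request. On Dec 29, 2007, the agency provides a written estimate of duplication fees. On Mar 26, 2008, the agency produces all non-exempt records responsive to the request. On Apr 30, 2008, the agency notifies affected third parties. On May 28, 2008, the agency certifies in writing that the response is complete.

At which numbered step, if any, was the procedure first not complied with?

(1) the permitted window runs from Nov 14, 2007 + 9 = Nov 23, 2007 to Nov 14, 2007 + 42 = Dec 26, 2007; Nov 30, 2007 falls inside that range.
(2) due by Nov 14, 2007 + 71 days = Jan 24, 2008; Dec 29, 2007 is within that limit.
(3) due by Dec 29, 2007 + 90 days = Mar 28, 2008; done Mar 26, 2008 — timely.
(4) due by Apr 10, 2008 + 15 days = Apr 25, 2008; Apr 30, 2008 misses that deadline by 5 days.

Step 4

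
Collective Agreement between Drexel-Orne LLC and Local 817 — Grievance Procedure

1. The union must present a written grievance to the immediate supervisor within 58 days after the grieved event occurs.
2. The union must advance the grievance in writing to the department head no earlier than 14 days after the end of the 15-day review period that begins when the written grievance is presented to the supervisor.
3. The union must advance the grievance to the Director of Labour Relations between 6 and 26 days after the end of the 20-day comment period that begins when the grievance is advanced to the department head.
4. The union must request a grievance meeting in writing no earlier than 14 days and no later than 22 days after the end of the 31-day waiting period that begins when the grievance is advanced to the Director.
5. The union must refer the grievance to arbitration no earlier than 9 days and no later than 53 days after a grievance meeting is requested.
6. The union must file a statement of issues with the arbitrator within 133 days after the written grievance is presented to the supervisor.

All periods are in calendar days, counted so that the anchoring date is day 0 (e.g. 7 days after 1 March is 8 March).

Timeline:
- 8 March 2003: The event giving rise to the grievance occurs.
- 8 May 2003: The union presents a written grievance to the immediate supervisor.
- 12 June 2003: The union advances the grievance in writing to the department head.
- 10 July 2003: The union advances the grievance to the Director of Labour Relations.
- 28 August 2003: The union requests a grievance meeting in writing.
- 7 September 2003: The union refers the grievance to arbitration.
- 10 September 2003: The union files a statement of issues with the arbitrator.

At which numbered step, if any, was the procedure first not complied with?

Step 1

Step 1: 58 days after 8 March 2003 (when the grieved event occurs) is 5 May 2003; 8 May 2003 misses that deadline by 3 days.
The analysis stops there.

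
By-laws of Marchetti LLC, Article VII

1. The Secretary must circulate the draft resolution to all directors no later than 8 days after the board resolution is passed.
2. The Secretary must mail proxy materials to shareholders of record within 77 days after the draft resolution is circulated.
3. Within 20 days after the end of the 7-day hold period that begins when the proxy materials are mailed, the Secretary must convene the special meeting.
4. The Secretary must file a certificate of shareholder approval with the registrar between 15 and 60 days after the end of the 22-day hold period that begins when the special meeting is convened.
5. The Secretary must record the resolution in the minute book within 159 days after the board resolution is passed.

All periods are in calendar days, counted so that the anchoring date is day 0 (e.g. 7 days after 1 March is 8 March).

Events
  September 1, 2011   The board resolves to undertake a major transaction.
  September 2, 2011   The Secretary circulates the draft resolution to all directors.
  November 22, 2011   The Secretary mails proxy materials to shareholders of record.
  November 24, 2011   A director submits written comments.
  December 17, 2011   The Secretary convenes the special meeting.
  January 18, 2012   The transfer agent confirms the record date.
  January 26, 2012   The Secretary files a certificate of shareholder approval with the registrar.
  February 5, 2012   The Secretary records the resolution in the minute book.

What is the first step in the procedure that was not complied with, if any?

Step 2

(1) due by September 1, 2011 + 8 days = September 9, 2011; September 2, 2011 is within that limit.
(2) due by September 2, 2011 + 77 days = November 18, 2011; done November 22, 2011 — 4 days late.
The analysis stops there.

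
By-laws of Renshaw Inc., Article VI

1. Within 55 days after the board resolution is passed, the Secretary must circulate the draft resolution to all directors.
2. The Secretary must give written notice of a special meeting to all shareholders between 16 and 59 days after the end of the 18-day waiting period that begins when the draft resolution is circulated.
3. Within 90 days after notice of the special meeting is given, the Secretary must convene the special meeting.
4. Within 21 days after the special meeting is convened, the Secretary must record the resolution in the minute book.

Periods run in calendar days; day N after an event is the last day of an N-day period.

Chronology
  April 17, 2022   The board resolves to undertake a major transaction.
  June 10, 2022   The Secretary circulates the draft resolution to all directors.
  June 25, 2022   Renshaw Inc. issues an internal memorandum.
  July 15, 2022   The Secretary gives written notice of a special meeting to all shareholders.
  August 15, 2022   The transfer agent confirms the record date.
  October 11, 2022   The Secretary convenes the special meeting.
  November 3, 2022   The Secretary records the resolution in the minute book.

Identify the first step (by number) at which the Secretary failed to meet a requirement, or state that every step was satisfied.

Step 4

(1) due by April 17, 2022 + 55 days = June 11, 2022; done June 10, 2022 — timely.
(2) the permitted window runs from June 28, 2022 + 16 = July 14, 2022 to June 28, 2022 + 59 = August 26, 2022; July 15, 2022 falls inside that range.
(3) due by July 15, 2022 + 90 days = October 13, 2022; completed October 11, 2022, before the deadline.
(4) due by October 11, 2022 + 21 days = November 1, 2022; November 3, 2022 misses that deadline by 2 days.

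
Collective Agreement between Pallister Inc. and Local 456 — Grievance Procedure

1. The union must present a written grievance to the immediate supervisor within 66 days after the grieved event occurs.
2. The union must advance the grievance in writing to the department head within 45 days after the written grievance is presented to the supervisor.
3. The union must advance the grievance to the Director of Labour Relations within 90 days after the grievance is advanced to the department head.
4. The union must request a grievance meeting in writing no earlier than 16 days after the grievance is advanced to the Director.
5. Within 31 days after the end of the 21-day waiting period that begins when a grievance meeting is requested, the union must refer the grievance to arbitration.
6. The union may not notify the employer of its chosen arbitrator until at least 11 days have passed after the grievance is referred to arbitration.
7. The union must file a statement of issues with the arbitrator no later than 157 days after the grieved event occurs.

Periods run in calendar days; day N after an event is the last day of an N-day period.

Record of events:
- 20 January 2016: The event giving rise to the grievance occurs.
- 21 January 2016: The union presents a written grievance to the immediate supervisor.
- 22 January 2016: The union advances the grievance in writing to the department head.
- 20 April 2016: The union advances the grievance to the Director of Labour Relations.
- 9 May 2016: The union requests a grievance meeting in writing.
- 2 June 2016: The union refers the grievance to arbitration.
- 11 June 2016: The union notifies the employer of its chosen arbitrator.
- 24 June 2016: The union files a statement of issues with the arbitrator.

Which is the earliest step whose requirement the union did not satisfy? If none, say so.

Step 6

Step 1: 66 days after 20 January 2016 (when the grieved event occurs) is 26 March 2016; done 21 January 2016 — timely.
Step 2: 45 days after 21 January 2016 (when the written grievance is presented to the supervisor) is 6 March 2016; done 22 January 2016 — timely.
Step 3: 90 days after 22 January 2016 (when the grievance is advanced to the department head) is 21 April 2016; completed 20 April 2016, before the deadline.
Step 4: the earliest permitted date is 16 days after 20 April 2016 (when the grievance is advanced to the Director), i.e. 6 May 2016; done 9 May 2016 — permitted.
Step 5: 31 days after 30 May 2016 (end of the 21-day waiting period, which began when a grievance meeting is requested on 9 May 2016) is 30 June 2016; done 2 June 2016 — timely.
Step 6: the earliest permitted date is 11 days after 2 June 2016 (when the grievance is referred to arbitration), i.e. 13 June 2016; acted on 11 June 2016, 2 days prematurely.
That is the first point of non-compliance.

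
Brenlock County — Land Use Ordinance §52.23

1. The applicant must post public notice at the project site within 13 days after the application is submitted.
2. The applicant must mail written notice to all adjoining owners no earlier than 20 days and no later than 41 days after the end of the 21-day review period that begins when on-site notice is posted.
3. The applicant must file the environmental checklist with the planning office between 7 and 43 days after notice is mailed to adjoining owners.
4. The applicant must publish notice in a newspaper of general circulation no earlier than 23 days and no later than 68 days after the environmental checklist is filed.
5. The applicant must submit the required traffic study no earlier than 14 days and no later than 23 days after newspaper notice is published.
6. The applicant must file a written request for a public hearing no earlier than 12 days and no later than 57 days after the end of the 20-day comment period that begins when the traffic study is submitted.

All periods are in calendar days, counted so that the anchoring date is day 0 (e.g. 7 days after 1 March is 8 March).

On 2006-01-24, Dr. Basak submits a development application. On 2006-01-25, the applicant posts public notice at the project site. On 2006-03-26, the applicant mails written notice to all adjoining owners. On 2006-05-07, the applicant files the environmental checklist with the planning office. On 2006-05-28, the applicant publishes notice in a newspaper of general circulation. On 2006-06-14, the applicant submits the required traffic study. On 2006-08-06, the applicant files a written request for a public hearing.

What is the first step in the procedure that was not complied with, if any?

Step 1 — counting 13 days from 2006-01-24 (when the application is submitted) gives a deadline of 2006-02-06; completed 2006-01-25, before the deadline.
Step 2 — 20 and 41 days from 2006-02-15 (end of the 21-day review period, which began when on-site notice is posted on 2006-01-25) are 2006-03-07 and 2006-03-28 respectively; done 2006-03-26, which is between those dates.
Step 3 — 7 and 43 days from 2006-03-26 (when notice is mailed to adjoining owners) are 2006-04-02 and 2006-05-08 respectively; 2006-05-07 falls inside that range.
Step 4 — 23 and 68 days from 2006-05-07 (when the environmental checklist is filed) are 2006-05-30 and 2006-07-14 respectively; 2006-05-28 is 2 days too early.
The analysis stops there.

Step 4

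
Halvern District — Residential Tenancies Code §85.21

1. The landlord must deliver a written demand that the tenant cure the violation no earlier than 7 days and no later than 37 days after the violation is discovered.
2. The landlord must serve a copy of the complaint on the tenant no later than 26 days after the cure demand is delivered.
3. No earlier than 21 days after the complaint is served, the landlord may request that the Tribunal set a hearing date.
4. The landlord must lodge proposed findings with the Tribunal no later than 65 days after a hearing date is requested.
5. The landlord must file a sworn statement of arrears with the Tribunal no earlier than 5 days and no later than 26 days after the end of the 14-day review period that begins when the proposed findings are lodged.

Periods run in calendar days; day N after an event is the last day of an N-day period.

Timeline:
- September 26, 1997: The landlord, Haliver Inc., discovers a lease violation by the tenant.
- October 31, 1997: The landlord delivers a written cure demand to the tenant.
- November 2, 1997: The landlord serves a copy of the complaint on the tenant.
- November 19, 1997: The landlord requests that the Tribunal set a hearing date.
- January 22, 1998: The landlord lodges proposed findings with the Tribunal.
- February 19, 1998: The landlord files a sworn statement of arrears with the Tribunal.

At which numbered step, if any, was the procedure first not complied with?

Step 1 — 7 and 37 days from September 26, 1997 (when the violation is discovered) are October 3, 1997 and November 2, 1997 respectively; done October 31, 1997 — within the window.
Step 2 — counting 26 days from October 31, 1997 (when the cure demand is delivered) gives a deadline of November 26, 1997; done November 2, 1997 — timely.
Step 3 — must wait 21 days from November 2, 1997 (when the complaint is served), so not before November 23, 1997; done November 19, 1997 — 4 days too early.
The analysis stops there.

Step 3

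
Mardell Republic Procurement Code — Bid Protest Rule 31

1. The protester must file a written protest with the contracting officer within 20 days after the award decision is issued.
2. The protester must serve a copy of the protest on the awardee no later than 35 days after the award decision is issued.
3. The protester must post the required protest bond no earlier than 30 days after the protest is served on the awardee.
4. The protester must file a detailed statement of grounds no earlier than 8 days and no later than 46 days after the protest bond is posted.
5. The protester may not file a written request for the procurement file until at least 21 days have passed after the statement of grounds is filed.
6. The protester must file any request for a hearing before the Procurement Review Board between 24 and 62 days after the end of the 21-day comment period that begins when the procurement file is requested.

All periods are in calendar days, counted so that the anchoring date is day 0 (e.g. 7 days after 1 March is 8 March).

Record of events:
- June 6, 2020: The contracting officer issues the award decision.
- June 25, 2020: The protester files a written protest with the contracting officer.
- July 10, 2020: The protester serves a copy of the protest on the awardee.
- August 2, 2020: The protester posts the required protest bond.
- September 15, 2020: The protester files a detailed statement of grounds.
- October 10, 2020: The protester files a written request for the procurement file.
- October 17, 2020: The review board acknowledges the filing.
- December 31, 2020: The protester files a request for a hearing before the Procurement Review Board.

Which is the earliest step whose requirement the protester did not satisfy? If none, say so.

(1) due by June 6, 2020 + 20 days = June 26, 2020; June 25, 2020 is within that limit.
(2) due by June 6, 2020 + 35 days = July 11, 2020; completed July 10, 2020, before the deadline.
(3) permitted from July 10, 2020 + 30 days = August 9, 2020 onward; August 2, 2020 is 7 days before the earliest permitted date.

Step 3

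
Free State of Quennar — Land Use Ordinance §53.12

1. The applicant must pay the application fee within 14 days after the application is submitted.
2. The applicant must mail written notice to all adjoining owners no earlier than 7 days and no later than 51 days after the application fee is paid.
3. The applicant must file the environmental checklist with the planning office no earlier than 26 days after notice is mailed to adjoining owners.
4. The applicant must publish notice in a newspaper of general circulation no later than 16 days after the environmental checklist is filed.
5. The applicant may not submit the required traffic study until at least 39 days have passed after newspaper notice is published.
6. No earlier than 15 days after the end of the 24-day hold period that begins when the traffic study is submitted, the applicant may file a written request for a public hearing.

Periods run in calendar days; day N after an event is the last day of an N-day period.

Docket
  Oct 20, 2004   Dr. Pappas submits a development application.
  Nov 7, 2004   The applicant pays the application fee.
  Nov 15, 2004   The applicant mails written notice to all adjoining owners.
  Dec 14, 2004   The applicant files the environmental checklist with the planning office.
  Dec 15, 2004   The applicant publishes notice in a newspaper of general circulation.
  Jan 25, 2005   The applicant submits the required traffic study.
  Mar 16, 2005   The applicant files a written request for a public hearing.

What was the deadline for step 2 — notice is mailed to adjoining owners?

Dec 28, 2004

Step 2 runs from Nov 7, 2004, when the application fee is paid. The window is 7–51 days after Nov 7, 2004; it closes on Dec 28, 2004.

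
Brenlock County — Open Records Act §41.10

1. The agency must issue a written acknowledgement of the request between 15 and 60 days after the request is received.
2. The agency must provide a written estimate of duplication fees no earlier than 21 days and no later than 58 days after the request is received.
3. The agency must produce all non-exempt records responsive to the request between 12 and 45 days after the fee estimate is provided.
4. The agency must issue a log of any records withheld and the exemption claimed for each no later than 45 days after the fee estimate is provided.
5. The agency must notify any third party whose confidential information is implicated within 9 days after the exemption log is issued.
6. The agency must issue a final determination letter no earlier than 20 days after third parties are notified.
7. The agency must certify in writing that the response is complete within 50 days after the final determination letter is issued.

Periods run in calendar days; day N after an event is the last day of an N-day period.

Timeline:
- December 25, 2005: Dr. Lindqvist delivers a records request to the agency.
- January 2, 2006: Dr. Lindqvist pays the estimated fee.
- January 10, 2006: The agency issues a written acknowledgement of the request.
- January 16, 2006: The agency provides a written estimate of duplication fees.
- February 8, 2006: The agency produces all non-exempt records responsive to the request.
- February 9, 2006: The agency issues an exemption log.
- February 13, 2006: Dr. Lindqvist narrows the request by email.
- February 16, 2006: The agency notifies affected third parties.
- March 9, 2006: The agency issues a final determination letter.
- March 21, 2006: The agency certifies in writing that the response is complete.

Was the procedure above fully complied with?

Yes

Step 1 — 15 and 60 days from December 25, 2005 (when the request is received) are January 9, 2006 and February 23, 2006 respectively; done January 10, 2006, which is between those dates.
Step 2 — 21 and 58 days from December 25, 2005 (when the request is received) are January 15, 2006 and February 21, 2006 respectively; January 16, 2006 falls inside that range.
Step 3 — 12 and 45 days from January 16, 2006 (when the fee estimate is provided) are January 28, 2006 and March 2, 2006 respectively; done February 8, 2006 — within the window.
Step 4 — counting 45 days from January 16, 2006 (when the fee estimate is provided) gives a deadline of March 2, 2006; February 9, 2006 is within that limit.
Step 5 — counting 9 days from February 9, 2006 (when the exemption log is issued) gives a deadline of February 18, 2006; done February 16, 2006 — timely.
Step 6 — must wait 20 days from February 16, 2006 (when third parties are notified), so not before March 8, 2006; done March 9, 2006 — permitted.
Step 7 — counting 50 days from March 9, 2006 (when the final determination letter is issued) gives a deadline of April 28, 2006; March 21, 2006 is within that limit.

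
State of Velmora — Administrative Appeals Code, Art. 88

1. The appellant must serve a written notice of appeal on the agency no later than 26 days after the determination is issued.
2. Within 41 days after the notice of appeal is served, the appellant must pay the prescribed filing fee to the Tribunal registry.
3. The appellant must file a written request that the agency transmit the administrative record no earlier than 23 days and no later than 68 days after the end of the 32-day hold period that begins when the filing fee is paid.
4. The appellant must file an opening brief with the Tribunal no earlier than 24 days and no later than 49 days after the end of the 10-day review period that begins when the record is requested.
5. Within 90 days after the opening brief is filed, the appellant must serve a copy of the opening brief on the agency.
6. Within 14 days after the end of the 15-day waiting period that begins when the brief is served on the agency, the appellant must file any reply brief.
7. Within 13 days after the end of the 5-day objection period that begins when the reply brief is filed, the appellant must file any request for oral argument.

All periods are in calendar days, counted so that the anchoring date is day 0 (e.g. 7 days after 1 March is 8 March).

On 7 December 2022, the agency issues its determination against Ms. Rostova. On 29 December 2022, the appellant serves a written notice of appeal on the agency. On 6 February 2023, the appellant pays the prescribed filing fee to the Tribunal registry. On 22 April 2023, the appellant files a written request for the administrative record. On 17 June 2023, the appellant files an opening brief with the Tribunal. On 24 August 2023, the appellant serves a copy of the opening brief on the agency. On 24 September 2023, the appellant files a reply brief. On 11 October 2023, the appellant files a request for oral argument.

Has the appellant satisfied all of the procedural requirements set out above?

(1) due by 7 December 2022 + 26 days = 2 January 2023; 29 December 2022 is within that limit.
(2) due by 29 December 2022 + 41 days = 8 February 2023; done 6 February 2023 — timely.
(3) the permitted window runs from 10 March 2023 + 23 = 2 April 2023 to 10 March 2023 + 68 = 17 May 2023; done 22 April 2023 — within the window.
(4) the permitted window runs from 2 May 2023 + 24 = 26 May 2023 to 2 May 2023 + 49 = 20 June 2023; done 17 June 2023 — within the window.
(5) due by 17 June 2023 + 90 days = 15 September 2023; 24 August 2023 is within that limit.
(6) due by 8 September 2023 + 14 days = 22 September 2023; done 24 September 2023 — 2 days late.
The analysis stops there.

No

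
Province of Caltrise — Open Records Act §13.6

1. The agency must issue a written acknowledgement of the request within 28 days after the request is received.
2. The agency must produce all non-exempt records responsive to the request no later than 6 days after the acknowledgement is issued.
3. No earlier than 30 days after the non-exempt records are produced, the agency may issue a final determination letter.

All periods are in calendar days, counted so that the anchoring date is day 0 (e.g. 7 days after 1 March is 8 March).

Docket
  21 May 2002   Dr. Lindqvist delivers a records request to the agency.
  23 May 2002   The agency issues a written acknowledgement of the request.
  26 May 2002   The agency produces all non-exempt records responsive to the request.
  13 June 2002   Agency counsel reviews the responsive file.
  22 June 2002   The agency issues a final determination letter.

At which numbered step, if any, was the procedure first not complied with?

Step 3

Step 1 — counting 28 days from 21 May 2002 (when the request is received) gives a deadline of 18 June 2002; 23 May 2002 is within that limit.
Step 2 — counting 6 days from 23 May 2002 (when the acknowledgement is issued) gives a deadline of 29 May 2002; 26 May 2002 is within that limit.
Step 3 — must wait 30 days from 26 May 2002 (when the non-exempt records are produced), so not before 25 June 2002; done 22 June 2002 — 3 days too early.
The procedure was therefore not followed at step 3.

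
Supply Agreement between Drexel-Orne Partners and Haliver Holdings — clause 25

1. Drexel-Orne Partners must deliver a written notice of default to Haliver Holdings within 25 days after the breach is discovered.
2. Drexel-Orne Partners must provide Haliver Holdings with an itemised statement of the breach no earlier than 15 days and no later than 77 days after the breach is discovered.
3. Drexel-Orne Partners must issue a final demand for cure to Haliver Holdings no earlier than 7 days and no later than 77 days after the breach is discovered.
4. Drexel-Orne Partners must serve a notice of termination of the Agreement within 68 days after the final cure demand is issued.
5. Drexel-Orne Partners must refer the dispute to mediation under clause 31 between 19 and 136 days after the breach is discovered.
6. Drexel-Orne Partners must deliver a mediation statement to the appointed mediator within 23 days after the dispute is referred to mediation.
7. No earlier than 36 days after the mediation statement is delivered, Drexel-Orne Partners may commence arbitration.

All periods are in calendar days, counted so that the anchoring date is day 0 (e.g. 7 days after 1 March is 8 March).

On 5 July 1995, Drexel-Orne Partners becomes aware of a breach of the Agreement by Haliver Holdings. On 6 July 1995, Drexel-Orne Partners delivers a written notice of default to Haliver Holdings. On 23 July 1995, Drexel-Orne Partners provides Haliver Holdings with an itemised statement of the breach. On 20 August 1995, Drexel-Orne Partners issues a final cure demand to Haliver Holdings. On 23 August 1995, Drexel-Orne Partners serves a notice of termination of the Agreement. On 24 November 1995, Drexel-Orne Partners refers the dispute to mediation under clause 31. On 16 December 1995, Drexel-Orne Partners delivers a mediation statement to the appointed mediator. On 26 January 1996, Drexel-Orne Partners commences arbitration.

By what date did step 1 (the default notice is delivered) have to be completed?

Step 1 runs from 5 July 1995, when the breach is discovered. 25 days after 5 July 1995 is 30 July 1995.

30 July 1995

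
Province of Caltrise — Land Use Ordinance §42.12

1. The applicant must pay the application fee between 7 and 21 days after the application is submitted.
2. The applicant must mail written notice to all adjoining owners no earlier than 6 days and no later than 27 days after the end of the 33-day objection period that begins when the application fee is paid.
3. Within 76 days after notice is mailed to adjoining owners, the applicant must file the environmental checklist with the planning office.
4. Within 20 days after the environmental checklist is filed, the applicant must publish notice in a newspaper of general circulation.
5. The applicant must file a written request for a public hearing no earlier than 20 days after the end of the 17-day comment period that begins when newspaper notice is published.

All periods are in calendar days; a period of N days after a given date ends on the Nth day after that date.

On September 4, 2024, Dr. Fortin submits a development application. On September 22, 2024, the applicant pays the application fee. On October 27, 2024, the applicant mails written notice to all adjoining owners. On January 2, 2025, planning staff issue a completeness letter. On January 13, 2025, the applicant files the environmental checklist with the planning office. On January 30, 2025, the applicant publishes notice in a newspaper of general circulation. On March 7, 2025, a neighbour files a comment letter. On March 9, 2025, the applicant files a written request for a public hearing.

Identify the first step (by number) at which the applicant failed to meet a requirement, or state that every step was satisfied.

Step 2

(1) the permitted window runs from September 4, 2024 + 7 = September 11, 2024 to September 4, 2024 + 21 = September 25, 2024; September 22, 2024 falls inside that range.
(2) the permitted window runs from October 25, 2024 + 6 = October 31, 2024 to October 25, 2024 + 27 = November 21, 2024; done October 27, 2024 — 4 days before the window opened.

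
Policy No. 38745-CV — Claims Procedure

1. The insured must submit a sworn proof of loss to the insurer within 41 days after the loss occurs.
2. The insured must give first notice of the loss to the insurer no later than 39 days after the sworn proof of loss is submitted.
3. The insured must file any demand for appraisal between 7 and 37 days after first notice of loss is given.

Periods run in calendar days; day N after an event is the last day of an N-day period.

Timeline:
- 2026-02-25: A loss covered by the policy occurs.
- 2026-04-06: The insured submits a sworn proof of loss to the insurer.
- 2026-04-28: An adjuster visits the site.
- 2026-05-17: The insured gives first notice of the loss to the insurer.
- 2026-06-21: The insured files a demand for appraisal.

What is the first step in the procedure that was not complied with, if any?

(1) due by 2026-02-25 + 41 days = 2026-04-07; done 2026-04-06 — timely.
(2) due by 2026-04-06 + 39 days = 2026-05-15; 2026-05-17 misses that deadline by 2 days.

Step 2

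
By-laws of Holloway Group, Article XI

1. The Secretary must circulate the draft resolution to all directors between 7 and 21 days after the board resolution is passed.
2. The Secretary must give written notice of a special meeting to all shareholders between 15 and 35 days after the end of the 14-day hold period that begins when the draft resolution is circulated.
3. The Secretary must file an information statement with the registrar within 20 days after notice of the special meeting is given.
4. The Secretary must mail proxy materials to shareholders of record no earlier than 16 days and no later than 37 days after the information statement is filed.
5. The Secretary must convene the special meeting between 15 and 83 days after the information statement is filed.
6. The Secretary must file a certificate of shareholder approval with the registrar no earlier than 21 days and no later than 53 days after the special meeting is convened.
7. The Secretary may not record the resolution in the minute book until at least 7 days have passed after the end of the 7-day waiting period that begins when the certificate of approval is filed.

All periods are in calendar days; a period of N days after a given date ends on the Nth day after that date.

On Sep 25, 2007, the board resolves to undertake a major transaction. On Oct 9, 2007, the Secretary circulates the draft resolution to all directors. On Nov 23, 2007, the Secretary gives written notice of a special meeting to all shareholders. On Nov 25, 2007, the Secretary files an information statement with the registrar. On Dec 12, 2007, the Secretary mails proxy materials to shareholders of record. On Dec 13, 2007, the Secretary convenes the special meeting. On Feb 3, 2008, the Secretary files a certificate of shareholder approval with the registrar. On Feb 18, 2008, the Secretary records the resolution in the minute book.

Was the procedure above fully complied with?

Yes

(1) the permitted window runs from Sep 25, 2007 + 7 = Oct 2, 2007 to Sep 25, 2007 + 21 = Oct 16, 2007; done Oct 9, 2007, which is between those dates.
(2) the permitted window runs from Oct 23, 2007 + 15 = Nov 7, 2007 to Oct 23, 2007 + 35 = Nov 27, 2007; Nov 23, 2007 falls inside that range.
(3) due by Nov 23, 2007 + 20 days = Dec 13, 2007; Nov 25, 2007 is within that limit.
(4) the permitted window runs from Nov 25, 2007 + 16 = Dec 11, 2007 to Nov 25, 2007 + 37 = Jan 1, 2008; done Dec 12, 2007 — within the window.
(5) the permitted window runs from Nov 25, 2007 + 15 = Dec 10, 2007 to Nov 25, 2007 + 83 = Feb 16, 2008; Dec 13, 2007 falls inside that range.
(6) the permitted window runs from Dec 13, 2007 + 21 = Jan 3, 2008 to Dec 13, 2007 + 53 = Feb 4, 2008; done Feb 3, 2008 — within the window.
(7) permitted from Feb 10, 2008 + 7 days = Feb 17, 2008 onward; Feb 18, 2008 is on or after that date.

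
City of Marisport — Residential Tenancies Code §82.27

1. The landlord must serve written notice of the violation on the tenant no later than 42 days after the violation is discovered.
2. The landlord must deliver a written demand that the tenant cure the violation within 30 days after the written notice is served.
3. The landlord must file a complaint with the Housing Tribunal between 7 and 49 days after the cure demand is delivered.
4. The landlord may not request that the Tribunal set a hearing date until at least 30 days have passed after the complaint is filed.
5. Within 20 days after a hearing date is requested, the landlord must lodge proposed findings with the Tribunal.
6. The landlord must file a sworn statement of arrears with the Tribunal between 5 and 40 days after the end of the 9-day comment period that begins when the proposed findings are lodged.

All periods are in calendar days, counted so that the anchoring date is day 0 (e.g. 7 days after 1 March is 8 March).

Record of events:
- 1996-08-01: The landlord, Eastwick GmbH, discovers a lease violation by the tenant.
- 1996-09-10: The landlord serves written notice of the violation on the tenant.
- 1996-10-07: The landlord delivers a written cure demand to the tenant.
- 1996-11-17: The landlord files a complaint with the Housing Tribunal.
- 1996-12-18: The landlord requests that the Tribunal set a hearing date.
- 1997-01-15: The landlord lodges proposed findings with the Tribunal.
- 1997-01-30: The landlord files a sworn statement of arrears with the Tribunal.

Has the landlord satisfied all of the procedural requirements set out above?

No

(1) due by 1996-08-01 + 42 days = 1996-09-12; done 1996-09-10 — timely.
(2) due by 1996-09-10 + 30 days = 1996-10-10; done 1996-10-07 — timely.
(3) the permitted window runs from 1996-10-07 + 7 = 1996-10-14 to 1996-10-07 + 49 = 1996-11-25; done 1996-11-17 — within the window.
(4) permitted from 1996-11-17 + 30 days = 1996-12-17 onward; done 1996-12-18, after the minimum wait.
(5) due by 1996-12-18 + 20 days = 1997-01-07; 1997-01-15 misses that deadline by 8 days.
The analysis stops there.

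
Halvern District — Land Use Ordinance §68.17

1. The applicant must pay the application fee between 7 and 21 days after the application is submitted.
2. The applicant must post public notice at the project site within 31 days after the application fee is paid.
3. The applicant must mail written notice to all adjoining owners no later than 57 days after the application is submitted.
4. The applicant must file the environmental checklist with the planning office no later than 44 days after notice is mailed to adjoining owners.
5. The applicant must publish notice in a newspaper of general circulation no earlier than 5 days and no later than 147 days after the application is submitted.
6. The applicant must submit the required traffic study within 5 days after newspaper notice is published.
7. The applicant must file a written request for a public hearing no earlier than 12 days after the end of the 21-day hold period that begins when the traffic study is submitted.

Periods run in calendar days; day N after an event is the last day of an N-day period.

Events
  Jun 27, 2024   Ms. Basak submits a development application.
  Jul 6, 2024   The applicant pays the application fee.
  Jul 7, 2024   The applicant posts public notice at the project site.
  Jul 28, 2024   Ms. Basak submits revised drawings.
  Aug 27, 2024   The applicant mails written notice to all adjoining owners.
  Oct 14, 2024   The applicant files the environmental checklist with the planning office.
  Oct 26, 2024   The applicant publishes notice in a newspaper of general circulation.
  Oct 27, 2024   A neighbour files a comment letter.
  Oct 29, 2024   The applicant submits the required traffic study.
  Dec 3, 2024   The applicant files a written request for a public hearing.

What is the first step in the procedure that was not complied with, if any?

Step 1: the window is 7–21 days after Jun 27, 2024 (when the application is submitted), so Jul 4, 2024 through Jul 18, 2024; done Jul 6, 2024 — within the window.
Step 2: 31 days after Jul 6, 2024 (when the application fee is paid) is Aug 6, 2024; Jul 7, 2024 is within that limit.
Step 3: 57 days after Jun 27, 2024 (when the application is submitted) is Aug 23, 2024; Aug 27, 2024 misses that deadline by 4 days.
Later steps need not be reached.

Step 3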